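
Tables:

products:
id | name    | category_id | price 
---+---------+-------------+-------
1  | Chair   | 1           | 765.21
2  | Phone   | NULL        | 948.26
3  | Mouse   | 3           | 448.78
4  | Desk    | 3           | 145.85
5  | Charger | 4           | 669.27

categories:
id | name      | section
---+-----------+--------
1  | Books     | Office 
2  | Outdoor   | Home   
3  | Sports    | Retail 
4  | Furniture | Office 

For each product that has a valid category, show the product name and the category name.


INNER JOIN keeps only products rows whose category_id matches an id in categories. Walk through each product:
  - product 1 (Chair): category_id=1 -> matches Books
  - product 2 (Phone): category_id=NULL, no match -> dropped
  - product 3 (Mouse): category_id=3 -> matches Sports
  - product 4 (Desk): category_id=3 -> matches Sports
  - product 5 (Charger): category_id=4 -> matches Furniture
So 1 of 5 rows is dropped.

SQL:
SELECT a.name, b.name AS category
FROM products a
INNER JOIN categories b ON a.category_id = b.id

Result:
name    | category 
--------+----------
Chair   | Books    
Mouse   | Sports   
Desk    | Sports   
Charger | Furniture


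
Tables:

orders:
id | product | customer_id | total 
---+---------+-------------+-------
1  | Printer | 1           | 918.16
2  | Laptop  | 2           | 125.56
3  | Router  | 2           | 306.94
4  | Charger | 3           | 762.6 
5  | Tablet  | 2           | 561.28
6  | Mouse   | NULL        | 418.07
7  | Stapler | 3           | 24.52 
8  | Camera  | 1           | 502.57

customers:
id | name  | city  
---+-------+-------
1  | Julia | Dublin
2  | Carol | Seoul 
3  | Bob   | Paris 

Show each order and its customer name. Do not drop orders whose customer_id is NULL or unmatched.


LEFT JOIN keeps every row from orders (the left table); where customer_id has no match in customers, the customer columns become NULL. Walk through each order:
  - order 1 (Printer): customer_id=1 -> matches Julia
  - order 2 (Laptop): customer_id=2 -> matches Carol
  - order 3 (Router): customer_id=2 -> matches Carol
  - order 4 (Charger): customer_id=3 -> matches Bob
  - order 5 (Tablet): customer_id=2 -> matches Carol
  - order 6 (Mouse): customer_id=NULL, no match -> kept with NULL
  - order 7 (Stapler): customer_id=3 -> matches Bob
  - order 8 (Camera): customer_id=1 -> matches Julia
All 8 rows appear; 1 has NULL customer.

SQL:
SELECT a.product, b.name AS customer
FROM orders a
LEFT JOIN customers b ON a.customer_id = b.id

Result:
product | customer
--------+---------
Printer | Julia   
Laptop  | Carol   
Router  | Carol   
Charger | Bob     
Tablet  | Carol   
Mouse   | NULL    
Stapler | Bob     
Camera  | Julia   


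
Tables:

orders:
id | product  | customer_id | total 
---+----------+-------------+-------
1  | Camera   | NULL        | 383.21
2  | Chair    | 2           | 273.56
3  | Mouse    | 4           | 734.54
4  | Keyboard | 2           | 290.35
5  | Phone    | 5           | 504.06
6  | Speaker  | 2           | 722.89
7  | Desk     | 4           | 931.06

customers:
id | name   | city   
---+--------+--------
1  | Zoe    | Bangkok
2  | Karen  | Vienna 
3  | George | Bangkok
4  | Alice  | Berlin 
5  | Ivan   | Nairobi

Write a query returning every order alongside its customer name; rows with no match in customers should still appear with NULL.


LEFT JOIN keeps every row from orders (the left table); where customer_id has no match in customers, the customer columns become NULL. Walk through each order:
  - order 1 (Camera): customer_id=NULL, no match -> kept with NULL
  - order 2 (Chair): customer_id=2 -> matches Karen
  - order 3 (Mouse): customer_id=4 -> matches Alice
  - order 4 (Keyboard): customer_id=2 -> matches Karen
  - order 5 (Phone): customer_id=5 -> matches Ivan
  - order 6 (Speaker): customer_id=2 -> matches Karen
  - order 7 (Desk): customer_id=4 -> matches Alice
All 7 rows appear; 1 has NULL customer.

SQL:
SELECT a.product, b.name AS customer
FROM orders a
LEFT JOIN customers b ON a.customer_id = b.id

Result:
product  | customer
---------+---------
Camera   | NULL    
Chair    | Karen   
Mouse    | Alice   
Keyboard | Karen   
Phone    | Ivan    
Speaker  | Karen   
Desk     | Alice   


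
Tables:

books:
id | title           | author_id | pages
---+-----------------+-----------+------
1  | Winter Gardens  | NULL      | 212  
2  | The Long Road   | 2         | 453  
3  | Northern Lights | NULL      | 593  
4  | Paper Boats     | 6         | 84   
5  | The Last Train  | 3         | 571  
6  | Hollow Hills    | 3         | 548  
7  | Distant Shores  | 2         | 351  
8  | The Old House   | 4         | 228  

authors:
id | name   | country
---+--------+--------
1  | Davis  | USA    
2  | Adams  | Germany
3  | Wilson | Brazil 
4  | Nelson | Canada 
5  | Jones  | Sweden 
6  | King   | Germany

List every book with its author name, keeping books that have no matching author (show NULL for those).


LEFT JOIN keeps every row from books (the left table); where author_id has no match in authors, the author columns become NULL. Walk through each book:
  - book 1 (Winter Gardens): author_id=NULL, no match -> kept with NULL
  - book 2 (The Long Road): author_id=2 -> matches Adams
  - book 3 (Northern Lights): author_id=NULL, no match -> kept with NULL
  - book 4 (Paper Boats): author_id=6 -> matches King
  - book 5 (The Last Train): author_id=3 -> matches Wilson
  - book 6 (Hollow Hills): author_id=3 -> matches Wilson
  - book 7 (Distant Shores): author_id=2 -> matches Adams
  - book 8 (The Old House): author_id=4 -> matches Nelson
All 8 rows appear; 2 have NULL author.

SQL:
SELECT a.title, b.name AS author
FROM books a
LEFT JOIN authors b ON a.author_id = b.id

Result:
title           | author
----------------+-------
Winter Gardens  | NULL  
The Long Road   | Adams 
Northern Lights | NULL  
Paper Boats     | King  
The Last Train  | Wilson
Hollow Hills    | Wilson
Distant Shores  | Adams 
The Old House   | Nelson


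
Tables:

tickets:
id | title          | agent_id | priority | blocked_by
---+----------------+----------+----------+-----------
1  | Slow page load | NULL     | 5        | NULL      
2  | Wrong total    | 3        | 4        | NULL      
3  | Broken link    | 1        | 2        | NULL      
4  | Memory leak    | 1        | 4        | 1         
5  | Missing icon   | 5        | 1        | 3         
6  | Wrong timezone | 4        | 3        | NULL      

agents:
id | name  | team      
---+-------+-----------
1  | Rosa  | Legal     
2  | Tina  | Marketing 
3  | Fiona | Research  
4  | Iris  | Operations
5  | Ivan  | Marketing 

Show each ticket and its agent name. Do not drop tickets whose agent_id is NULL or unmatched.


LEFT JOIN keeps every row from tickets (the left table); where agent_id has no match in agents, the agent columns become NULL. Walk through each ticket:
  - ticket 1 (Slow page load): agent_id=NULL, no match -> kept with NULL
  - ticket 2 (Wrong total): agent_id=3 -> matches Fiona
  - ticket 3 (Broken link): agent_id=1 -> matches Rosa
  - ticket 4 (Memory leak): agent_id=1 -> matches Rosa
  - ticket 5 (Missing icon): agent_id=5 -> matches Ivan
  - ticket 6 (Wrong timezone): agent_id=4 -> matches Iris
All 6 rows appear; 1 has NULL agent.

SQL:
SELECT a.title, b.name AS agent
FROM tickets a
LEFT JOIN agents b ON a.agent_id = b.id

Result:
title          | agent
---------------+------
Slow page load | NULL 
Wrong total    | Fiona
Broken link    | Rosa 
Memory leak    | Rosa 
Missing icon   | Ivan 
Wrong timezone | Iris 


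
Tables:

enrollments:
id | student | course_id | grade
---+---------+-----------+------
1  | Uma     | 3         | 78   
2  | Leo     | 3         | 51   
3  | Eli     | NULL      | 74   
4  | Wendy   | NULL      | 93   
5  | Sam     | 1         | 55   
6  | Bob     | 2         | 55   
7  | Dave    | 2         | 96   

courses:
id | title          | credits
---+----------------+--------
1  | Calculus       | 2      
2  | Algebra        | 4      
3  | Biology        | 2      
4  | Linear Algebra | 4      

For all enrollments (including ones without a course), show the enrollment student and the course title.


LEFT JOIN keeps every row from enrollments (the left table); where course_id has no match in courses, the course columns become NULL. Walk through each enrollment:
  - enrollment 1 (Uma): course_id=3 -> matches Biology
  - enrollment 2 (Leo): course_id=3 -> matches Biology
  - enrollment 3 (Eli): course_id=NULL, no match -> kept with NULL
  - enrollment 4 (Wendy): course_id=NULL, no match -> kept with NULL
  - enrollment 5 (Sam): course_id=1 -> matches Calculus
  - enrollment 6 (Bob): course_id=2 -> matches Algebra
  - enrollment 7 (Dave): course_id=2 -> matches Algebra
All 7 rows appear; 2 have NULL course.

SQL:
SELECT a.student, b.title AS course
FROM enrollments a
LEFT JOIN courses b ON a.course_id = b.id

Result:
student | course  
--------+---------
Uma     | Biology 
Leo     | Biology 
Eli     | NULL    
Wendy   | NULL    
Sam     | Calculus
Bob     | Algebra 
Dave    | Algebra 


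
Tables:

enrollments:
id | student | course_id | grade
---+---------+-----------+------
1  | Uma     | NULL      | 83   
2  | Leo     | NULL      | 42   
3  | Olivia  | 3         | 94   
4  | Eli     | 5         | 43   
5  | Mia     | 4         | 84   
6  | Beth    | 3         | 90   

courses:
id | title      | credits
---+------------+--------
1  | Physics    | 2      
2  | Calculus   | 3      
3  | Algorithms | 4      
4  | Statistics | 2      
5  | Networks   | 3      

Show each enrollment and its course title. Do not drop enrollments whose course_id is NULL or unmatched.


LEFT JOIN keeps every row from enrollments (the left table); where course_id has no match in courses, the course columns become NULL. Walk through each enrollment:
  - enrollment 1 (Uma): course_id=NULL, no match -> kept with NULL
  - enrollment 2 (Leo): course_id=NULL, no match -> kept with NULL
  - enrollment 3 (Olivia): course_id=3 -> matches Algorithms
  - enrollment 4 (Eli): course_id=5 -> matches Networks
  - enrollment 5 (Mia): course_id=4 -> matches Statistics
  - enrollment 6 (Beth): course_id=3 -> matches Algorithms
All 6 rows appear; 2 have NULL course.

SQL:
SELECT a.student, b.title AS course
FROM enrollments a
LEFT JOIN courses b ON a.course_id = b.id

Result:
student | course    
--------+-----------
Uma     | NULL      
Leo     | NULL      
Olivia  | Algorithms
Eli     | Networks  
Mia     | Statistics
Beth    | Algorithms


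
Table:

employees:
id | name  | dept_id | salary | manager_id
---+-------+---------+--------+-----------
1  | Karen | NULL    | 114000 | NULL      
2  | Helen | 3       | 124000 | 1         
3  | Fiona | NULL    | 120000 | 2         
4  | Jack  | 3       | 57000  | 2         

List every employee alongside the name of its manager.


This is a self-join: employees is joined to a second copy of itself, matching each row's manager_id to another row's id. Use LEFT JOIN so rows with manager_id=NULL are kept.
  - employee 1 (Karen): manager_id=NULL -> NULL
  - employee 2 (Helen): manager_id=1 -> Karen
  - employee 3 (Fiona): manager_id=2 -> Helen
  - employee 4 (Jack): manager_id=2 -> Helen

SQL:
SELECT a.name AS item, b.name AS manager
FROM employees a
LEFT JOIN employees b ON a.manager_id = b.id

Result:
item  | manager
------+--------
Karen | NULL   
Helen | Karen  
Fiona | Helen  
Jack  | Helen  


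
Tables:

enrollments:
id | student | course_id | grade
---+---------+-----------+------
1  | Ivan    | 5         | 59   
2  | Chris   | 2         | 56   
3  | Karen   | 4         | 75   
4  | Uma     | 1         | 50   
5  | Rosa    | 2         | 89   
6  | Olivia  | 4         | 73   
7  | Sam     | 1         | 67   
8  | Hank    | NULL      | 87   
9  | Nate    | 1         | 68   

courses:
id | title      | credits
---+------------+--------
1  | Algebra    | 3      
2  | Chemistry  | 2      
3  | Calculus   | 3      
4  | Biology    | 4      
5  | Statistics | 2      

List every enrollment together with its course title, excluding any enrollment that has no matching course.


INNER JOIN keeps only enrollments rows whose course_id matches an id in courses. Walk through each enrollment:
  - enrollment 1 (Ivan): course_id=5 -> matches Statistics
  - enrollment 2 (Chris): course_id=2 -> matches Chemistry
  - enrollment 3 (Karen): course_id=4 -> matches Biology
  - enrollment 4 (Uma): course_id=1 -> matches Algebra
  - enrollment 5 (Rosa): course_id=2 -> matches Chemistry
  - enrollment 6 (Olivia): course_id=4 -> matches Biology
  - enrollment 7 (Sam): course_id=1 -> matches Algebra
  - enrollment 8 (Hank): course_id=NULL, no match -> dropped
  - enrollment 9 (Nate): course_id=1 -> matches Algebra
So 1 of 9 rows is dropped.

SQL:
SELECT a.student, b.title AS course
FROM enrollments a
INNER JOIN courses b ON a.course_id = b.id

Result:
student | course    
--------+-----------
Ivan    | Statistics
Chris   | Chemistry 
Karen   | Biology   
Uma     | Algebra   
Rosa    | Chemistry 
Olivia  | Biology   
Sam     | Algebra   
Nate    | Algebra   


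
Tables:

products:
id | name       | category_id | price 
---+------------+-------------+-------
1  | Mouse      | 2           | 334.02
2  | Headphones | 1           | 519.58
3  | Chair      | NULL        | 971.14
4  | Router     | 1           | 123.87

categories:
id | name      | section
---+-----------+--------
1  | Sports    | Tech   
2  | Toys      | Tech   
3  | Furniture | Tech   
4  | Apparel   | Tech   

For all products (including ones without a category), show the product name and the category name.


LEFT JOIN keeps every row from products (the left table); where category_id has no match in categories, the category columns become NULL. Walk through each product:
  - product 1 (Mouse): category_id=2 -> matches Toys
  - product 2 (Headphones): category_id=1 -> matches Sports
  - product 3 (Chair): category_id=NULL, no match -> kept with NULL
  - product 4 (Router): category_id=1 -> matches Sports
All 4 rows appear; 1 has NULL category.

SQL:
SELECT a.name, b.name AS category
FROM products a
LEFT JOIN categories b ON a.category_id = b.id

Result:
name       | category
-----------+---------
Mouse      | Toys    
Headphones | Sports  
Chair      | NULL    
Router     | Sports  


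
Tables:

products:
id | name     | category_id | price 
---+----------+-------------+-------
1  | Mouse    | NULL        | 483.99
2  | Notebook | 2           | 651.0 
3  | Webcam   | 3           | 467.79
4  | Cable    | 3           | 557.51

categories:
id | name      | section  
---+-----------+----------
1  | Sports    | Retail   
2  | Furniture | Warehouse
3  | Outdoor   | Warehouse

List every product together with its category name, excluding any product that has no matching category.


INNER JOIN keeps only products rows whose category_id matches an id in categories. Walk through each product:
  - product 1 (Mouse): category_id=NULL, no match -> dropped
  - product 2 (Notebook): category_id=2 -> matches Furniture
  - product 3 (Webcam): category_id=3 -> matches Outdoor
  - product 4 (Cable): category_id=3 -> matches Outdoor
So 1 of 4 rows is dropped.

SQL:
SELECT a.name, b.name AS category
FROM products a
INNER JOIN categories b ON a.category_id = b.id

Result:
name     | category 
---------+----------
Notebook | Furniture
Webcam   | Outdoor  
Cable    | Outdoor  


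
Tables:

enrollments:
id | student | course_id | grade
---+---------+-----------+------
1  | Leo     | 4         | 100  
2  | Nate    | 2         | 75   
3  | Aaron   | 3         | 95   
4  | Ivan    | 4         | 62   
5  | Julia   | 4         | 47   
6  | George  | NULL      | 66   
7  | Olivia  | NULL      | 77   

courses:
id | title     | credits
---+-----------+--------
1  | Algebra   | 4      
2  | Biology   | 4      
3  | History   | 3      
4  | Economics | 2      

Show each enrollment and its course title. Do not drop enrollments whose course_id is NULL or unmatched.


LEFT JOIN keeps every row from enrollments (the left table); where course_id has no match in courses, the course columns become NULL. Walk through each enrollment:
  - enrollment 1 (Leo): course_id=4 -> matches Economics
  - enrollment 2 (Nate): course_id=2 -> matches Biology
  - enrollment 3 (Aaron): course_id=3 -> matches History
  - enrollment 4 (Ivan): course_id=4 -> matches Economics
  - enrollment 5 (Julia): course_id=4 -> matches Economics
  - enrollment 6 (George): course_id=NULL, no match -> kept with NULL
  - enrollment 7 (Olivia): course_id=NULL, no match -> kept with NULL
All 7 rows appear; 2 have NULL course.

SQL:
SELECT a.student, b.title AS course
FROM enrollments a
LEFT JOIN courses b ON a.course_id = b.id

Result:
student | course   
--------+----------
Leo     | Economics
Nate    | Biology  
Aaron   | History  
Ivan    | Economics
Julia   | Economics
George  | NULL     
Olivia  | NULL     


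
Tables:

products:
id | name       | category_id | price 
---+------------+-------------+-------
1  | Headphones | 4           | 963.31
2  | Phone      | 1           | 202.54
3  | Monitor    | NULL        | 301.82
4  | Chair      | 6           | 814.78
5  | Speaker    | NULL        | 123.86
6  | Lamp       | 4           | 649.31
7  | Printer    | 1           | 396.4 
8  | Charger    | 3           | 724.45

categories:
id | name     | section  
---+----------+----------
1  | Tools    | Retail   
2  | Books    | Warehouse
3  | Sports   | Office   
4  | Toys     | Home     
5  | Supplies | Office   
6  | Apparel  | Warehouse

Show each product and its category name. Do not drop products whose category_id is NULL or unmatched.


LEFT JOIN keeps every row from products (the left table); where category_id has no match in categories, the category columns become NULL. Walk through each product:
  - product 1 (Headphones): category_id=4 -> matches Toys
  - product 2 (Phone): category_id=1 -> matches Tools
  - product 3 (Monitor): category_id=NULL, no match -> kept with NULL
  - product 4 (Chair): category_id=6 -> matches Apparel
  - product 5 (Speaker): category_id=NULL, no match -> kept with NULL
  - product 6 (Lamp): category_id=4 -> matches Toys
  - product 7 (Printer): category_id=1 -> matches Tools
  - product 8 (Charger): category_id=3 -> matches Sports
All 8 rows appear; 2 have NULL category.

SQL:
SELECT a.name, b.name AS category
FROM products a
LEFT JOIN categories b ON a.category_id = b.id

Result:
name       | category
-----------+---------
Headphones | Toys    
Phone      | Tools   
Monitor    | NULL    
Chair      | Apparel 
Speaker    | NULL    
Lamp       | Toys    
Printer    | Tools   
Charger    | Sports  


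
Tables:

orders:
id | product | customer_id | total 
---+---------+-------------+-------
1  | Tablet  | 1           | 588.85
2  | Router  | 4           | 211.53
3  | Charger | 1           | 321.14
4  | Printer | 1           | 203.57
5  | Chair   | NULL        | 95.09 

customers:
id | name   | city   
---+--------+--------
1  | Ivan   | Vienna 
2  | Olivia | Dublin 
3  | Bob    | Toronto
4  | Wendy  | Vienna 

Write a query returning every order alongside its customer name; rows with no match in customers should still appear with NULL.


LEFT JOIN keeps every row from orders (the left table); where customer_id has no match in customers, the customer columns become NULL. Walk through each order:
  - order 1 (Tablet): customer_id=1 -> matches Ivan
  - order 2 (Router): customer_id=4 -> matches Wendy
  - order 3 (Charger): customer_id=1 -> matches Ivan
  - order 4 (Printer): customer_id=1 -> matches Ivan
  - order 5 (Chair): customer_id=NULL, no match -> kept with NULL
All 5 rows appear; 1 has NULL customer.

SQL:
SELECT a.product, b.name AS customer
FROM orders a
LEFT JOIN customers b ON a.customer_id = b.id

Result:
product | customer
--------+---------
Tablet  | Ivan    
Router  | Wendy   
Charger | Ivan    
Printer | Ivan    
Chair   | NULL    


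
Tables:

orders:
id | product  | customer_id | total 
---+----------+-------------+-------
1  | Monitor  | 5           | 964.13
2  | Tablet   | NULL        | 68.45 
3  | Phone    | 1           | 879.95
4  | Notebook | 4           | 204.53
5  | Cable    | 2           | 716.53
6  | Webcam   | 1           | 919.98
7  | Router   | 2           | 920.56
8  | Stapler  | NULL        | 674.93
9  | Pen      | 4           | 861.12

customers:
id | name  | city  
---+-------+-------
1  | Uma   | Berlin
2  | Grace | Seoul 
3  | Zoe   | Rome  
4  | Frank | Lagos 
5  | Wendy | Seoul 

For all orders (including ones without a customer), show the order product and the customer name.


LEFT JOIN keeps every row from orders (the left table); where customer_id has no match in customers, the customer columns become NULL. Walk through each order:
  - order 1 (Monitor): customer_id=5 -> matches Wendy
  - order 2 (Tablet): customer_id=NULL, no match -> kept with NULL
  - order 3 (Phone): customer_id=1 -> matches Uma
  - order 4 (Notebook): customer_id=4 -> matches Frank
  - order 5 (Cable): customer_id=2 -> matches Grace
  - order 6 (Webcam): customer_id=1 -> matches Uma
  - order 7 (Router): customer_id=2 -> matches Grace
  - order 8 (Stapler): customer_id=NULL, no match -> kept with NULL
  - order 9 (Pen): customer_id=4 -> matches Frank
All 9 rows appear; 2 have NULL customer.

SQL:
SELECT a.product, b.name AS customer
FROM orders a
LEFT JOIN customers b ON a.customer_id = b.id

Result:
product  | customer
---------+---------
Monitor  | Wendy   
Tablet   | NULL    
Phone    | Uma     
Notebook | Frank   
Cable    | Grace   
Webcam   | Uma     
Router   | Grace   
Stapler  | NULL    
Pen      | Frank   


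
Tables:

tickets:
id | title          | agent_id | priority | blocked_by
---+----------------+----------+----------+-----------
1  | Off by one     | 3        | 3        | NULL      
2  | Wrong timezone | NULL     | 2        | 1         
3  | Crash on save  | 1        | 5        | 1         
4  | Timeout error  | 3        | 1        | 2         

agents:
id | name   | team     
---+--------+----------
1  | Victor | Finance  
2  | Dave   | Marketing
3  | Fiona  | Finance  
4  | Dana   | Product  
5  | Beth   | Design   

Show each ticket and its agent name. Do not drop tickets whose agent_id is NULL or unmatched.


LEFT JOIN keeps every row from tickets (the left table); where agent_id has no match in agents, the agent columns become NULL. Walk through each ticket:
  - ticket 1 (Off by one): agent_id=3 -> matches Fiona
  - ticket 2 (Wrong timezone): agent_id=NULL, no match -> kept with NULL
  - ticket 3 (Crash on save): agent_id=1 -> matches Victor
  - ticket 4 (Timeout error): agent_id=3 -> matches Fiona
All 4 rows appear; 1 has NULL agent.

SQL:
SELECT a.title, b.name AS agent
FROM tickets a
LEFT JOIN agents b ON a.agent_id = b.id

Result:
title          | agent 
---------------+-------
Off by one     | Fiona 
Wrong timezone | NULL  
Crash on save  | Victor
Timeout error  | Fiona 


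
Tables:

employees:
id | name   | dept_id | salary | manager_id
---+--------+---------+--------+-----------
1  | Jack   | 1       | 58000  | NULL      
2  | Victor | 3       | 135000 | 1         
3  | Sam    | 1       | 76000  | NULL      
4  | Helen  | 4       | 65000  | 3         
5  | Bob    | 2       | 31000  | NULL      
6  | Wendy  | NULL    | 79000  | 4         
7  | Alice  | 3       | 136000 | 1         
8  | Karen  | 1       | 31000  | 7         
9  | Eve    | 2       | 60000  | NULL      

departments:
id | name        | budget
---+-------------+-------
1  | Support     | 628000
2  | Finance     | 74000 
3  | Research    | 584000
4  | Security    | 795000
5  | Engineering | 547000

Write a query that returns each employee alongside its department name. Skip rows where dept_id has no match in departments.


INNER JOIN keeps only employees rows whose dept_id matches an id in departments. Walk through each employee:
  - employee 1 (Jack): dept_id=1 -> matches Support
  - employee 2 (Victor): dept_id=3 -> matches Research
  - employee 3 (Sam): dept_id=1 -> matches Support
  - employee 4 (Helen): dept_id=4 -> matches Security
  - employee 5 (Bob): dept_id=2 -> matches Finance
  - employee 6 (Wendy): dept_id=NULL, no match -> dropped
  - employee 7 (Alice): dept_id=3 -> matches Research
  - employee 8 (Karen): dept_id=1 -> matches Support
  - employee 9 (Eve): dept_id=2 -> matches Finance
So 1 of 9 rows is dropped.

SQL:
SELECT a.name, b.name AS department
FROM employees a
INNER JOIN departments b ON a.dept_id = b.id

Result:
name   | department
-------+-----------
Jack   | Support   
Victor | Research  
Sam    | Support   
Helen  | Security  
Bob    | Finance   
Alice  | Research  
Karen  | Support   
Eve    | Finance   


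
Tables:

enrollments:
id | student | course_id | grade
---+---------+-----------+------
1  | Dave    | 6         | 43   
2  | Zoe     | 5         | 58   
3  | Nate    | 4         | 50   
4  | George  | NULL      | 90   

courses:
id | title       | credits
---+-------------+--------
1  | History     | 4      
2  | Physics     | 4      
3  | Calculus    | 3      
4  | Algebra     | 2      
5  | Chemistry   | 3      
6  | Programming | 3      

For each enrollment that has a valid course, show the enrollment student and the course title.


INNER JOIN keeps only enrollments rows whose course_id matches an id in courses. Walk through each enrollment:
  - enrollment 1 (Dave): course_id=6 -> matches Programming
  - enrollment 2 (Zoe): course_id=5 -> matches Chemistry
  - enrollment 3 (Nate): course_id=4 -> matches Algebra
  - enrollment 4 (George): course_id=NULL, no match -> dropped
So 1 of 4 rows is dropped.

SQL:
SELECT a.student, b.title AS course
FROM enrollments a
INNER JOIN courses b ON a.course_id = b.id

Result:
student | course     
--------+------------
Dave    | Programming
Zoe     | Chemistry  
Nate    | Algebra    


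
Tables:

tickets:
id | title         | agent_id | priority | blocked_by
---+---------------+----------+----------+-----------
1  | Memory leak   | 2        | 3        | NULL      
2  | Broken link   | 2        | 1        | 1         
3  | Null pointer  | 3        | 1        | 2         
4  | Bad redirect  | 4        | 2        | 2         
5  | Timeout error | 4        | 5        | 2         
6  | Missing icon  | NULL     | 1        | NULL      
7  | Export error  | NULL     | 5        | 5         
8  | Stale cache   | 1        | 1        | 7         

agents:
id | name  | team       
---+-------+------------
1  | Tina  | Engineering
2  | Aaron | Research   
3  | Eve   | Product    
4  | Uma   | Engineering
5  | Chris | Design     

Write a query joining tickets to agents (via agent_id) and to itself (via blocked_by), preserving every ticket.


Two LEFT JOINs from the same base table tickets: one to agents via agent_id, one to tickets itself via blocked_by. Both are LEFT so every ticket is preserved.
Match against agents:
  - ticket 1 (Memory leak): agent_id=2 -> matches Aaron
  - ticket 2 (Broken link): agent_id=2 -> matches Aaron
  - ticket 3 (Null pointer): agent_id=3 -> matches Eve
  - ticket 4 (Bad redirect): agent_id=4 -> matches Uma
  - ticket 5 (Timeout error): agent_id=4 -> matches Uma
  - ticket 6 (Missing icon): agent_id=NULL, no match -> kept with NULL
  - ticket 7 (Export error): agent_id=NULL, no match -> kept with NULL
  - ticket 8 (Stale cache): agent_id=1 -> matches Tina
Match against tickets (self):
  - ticket 1 (Memory leak): blocked_by=NULL -> NULL
  - ticket 2 (Broken link): blocked_by=1 -> Memory leak
  - ticket 3 (Null pointer): blocked_by=2 -> Broken link
  - ticket 4 (Bad redirect): blocked_by=2 -> Broken link
  - ticket 5 (Timeout error): blocked_by=2 -> Broken link
  - ticket 6 (Missing icon): blocked_by=NULL -> NULL
  - ticket 7 (Export error): blocked_by=5 -> Timeout error
  - ticket 8 (Stale cache): blocked_by=7 -> Export error

SQL:
SELECT a.title, b.name AS agent, c.title AS blocked_by
FROM tickets a
LEFT JOIN agents b ON a.agent_id = b.id
LEFT JOIN tickets c ON a.blocked_by = c.id

Result:
title         | agent | blocked_by   
--------------+-------+--------------
Memory leak   | Aaron | NULL         
Broken link   | Aaron | Memory leak  
Null pointer  | Eve   | Broken link  
Bad redirect  | Uma   | Broken link  
Timeout error | Uma   | Broken link  
Missing icon  | NULL  | NULL         
Export error  | NULL  | Timeout error
Stale cache   | Tina  | Export error 


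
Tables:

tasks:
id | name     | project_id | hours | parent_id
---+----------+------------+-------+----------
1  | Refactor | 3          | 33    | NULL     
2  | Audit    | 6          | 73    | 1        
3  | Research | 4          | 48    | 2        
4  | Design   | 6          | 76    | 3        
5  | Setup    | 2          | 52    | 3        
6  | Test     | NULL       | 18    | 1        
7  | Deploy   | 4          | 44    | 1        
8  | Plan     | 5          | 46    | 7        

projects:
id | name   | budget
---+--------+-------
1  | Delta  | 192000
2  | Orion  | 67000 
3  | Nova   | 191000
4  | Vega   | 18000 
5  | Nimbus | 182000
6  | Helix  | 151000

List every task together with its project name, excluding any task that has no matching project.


INNER JOIN keeps only tasks rows whose project_id matches an id in projects. Walk through each task:
  - task 1 (Refactor): project_id=3 -> matches Nova
  - task 2 (Audit): project_id=6 -> matches Helix
  - task 3 (Research): project_id=4 -> matches Vega
  - task 4 (Design): project_id=6 -> matches Helix
  - task 5 (Setup): project_id=2 -> matches Orion
  - task 6 (Test): project_id=NULL, no match -> dropped
  - task 7 (Deploy): project_id=4 -> matches Vega
  - task 8 (Plan): project_id=5 -> matches Nimbus
So 1 of 8 rows is dropped.

SQL:
SELECT a.name, b.name AS project
FROM tasks a
INNER JOIN projects b ON a.project_id = b.id

Result:
name     | project
---------+--------
Refactor | Nova   
Audit    | Helix  
Research | Vega   
Design   | Helix  
Setup    | Orion  
Deploy   | Vega   
Plan     | Nimbus 


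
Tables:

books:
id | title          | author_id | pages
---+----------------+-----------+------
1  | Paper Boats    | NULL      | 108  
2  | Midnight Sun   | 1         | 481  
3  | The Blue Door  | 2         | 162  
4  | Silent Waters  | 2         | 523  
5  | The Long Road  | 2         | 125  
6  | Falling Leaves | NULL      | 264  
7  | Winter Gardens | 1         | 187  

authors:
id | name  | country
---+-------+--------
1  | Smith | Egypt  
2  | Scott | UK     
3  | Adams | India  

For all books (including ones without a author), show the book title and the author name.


LEFT JOIN keeps every row from books (the left table); where author_id has no match in authors, the author columns become NULL. Walk through each book:
  - book 1 (Paper Boats): author_id=NULL, no match -> kept with NULL
  - book 2 (Midnight Sun): author_id=1 -> matches Smith
  - book 3 (The Blue Door): author_id=2 -> matches Scott
  - book 4 (Silent Waters): author_id=2 -> matches Scott
  - book 5 (The Long Road): author_id=2 -> matches Scott
  - book 6 (Falling Leaves): author_id=NULL, no match -> kept with NULL
  - book 7 (Winter Gardens): author_id=1 -> matches Smith
All 7 rows appear; 2 have NULL author.

SQL:
SELECT a.title, b.name AS author
FROM books a
LEFT JOIN authors b ON a.author_id = b.id

Result:
title          | author
---------------+-------
Paper Boats    | NULL  
Midnight Sun   | Smith 
The Blue Door  | Scott 
Silent Waters  | Scott 
The Long Road  | Scott 
Falling Leaves | NULL  
Winter Gardens | Smith 


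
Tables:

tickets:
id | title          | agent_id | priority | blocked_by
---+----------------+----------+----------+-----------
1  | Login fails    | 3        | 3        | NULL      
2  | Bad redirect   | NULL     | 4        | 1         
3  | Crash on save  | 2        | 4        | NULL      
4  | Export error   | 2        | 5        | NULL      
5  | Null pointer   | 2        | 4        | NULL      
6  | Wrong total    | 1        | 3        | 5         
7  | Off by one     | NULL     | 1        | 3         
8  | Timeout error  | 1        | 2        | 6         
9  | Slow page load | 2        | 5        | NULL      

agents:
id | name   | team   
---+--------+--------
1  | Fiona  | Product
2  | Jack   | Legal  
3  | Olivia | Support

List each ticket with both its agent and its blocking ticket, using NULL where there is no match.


Two LEFT JOINs from the same base table tickets: one to agents via agent_id, one to tickets itself via blocked_by. Both are LEFT so every ticket is preserved.
Match against agents:
  - ticket 1 (Login fails): agent_id=3 -> matches Olivia
  - ticket 2 (Bad redirect): agent_id=NULL, no match -> kept with NULL
  - ticket 3 (Crash on save): agent_id=2 -> matches Jack
  - ticket 4 (Export error): agent_id=2 -> matches Jack
  - ticket 5 (Null pointer): agent_id=2 -> matches Jack
  - ticket 6 (Wrong total): agent_id=1 -> matches Fiona
  - ticket 7 (Off by one): agent_id=NULL, no match -> kept with NULL
  - ticket 8 (Timeout error): agent_id=1 -> matches Fiona
  - ticket 9 (Slow page load): agent_id=2 -> matches Jack
Match against tickets (self):
  - ticket 1 (Login fails): blocked_by=NULL -> NULL
  - ticket 2 (Bad redirect): blocked_by=1 -> Login fails
  - ticket 3 (Crash on save): blocked_by=NULL -> NULL
  - ticket 4 (Export error): blocked_by=NULL -> NULL
  - ticket 5 (Null pointer): blocked_by=NULL -> NULL
  - ticket 6 (Wrong total): blocked_by=5 -> Null pointer
  - ticket 7 (Off by one): blocked_by=3 -> Crash on save
  - ticket 8 (Timeout error): blocked_by=6 -> Wrong total
  - ticket 9 (Slow page load): blocked_by=NULL -> NULL

SQL:
SELECT a.title, b.name AS agent, c.title AS blocked_by
FROM tickets a
LEFT JOIN agents b ON a.agent_id = b.id
LEFT JOIN tickets c ON a.blocked_by = c.id

Result:
title          | agent  | blocked_by   
---------------+--------+--------------
Login fails    | Olivia | NULL         
Bad redirect   | NULL   | Login fails  
Crash on save  | Jack   | NULL         
Export error   | Jack   | NULL         
Null pointer   | Jack   | NULL         
Wrong total    | Fiona  | Null pointer 
Off by one     | NULL   | Crash on save
Timeout error  | Fiona  | Wrong total  
Slow page load | Jack   | NULL         


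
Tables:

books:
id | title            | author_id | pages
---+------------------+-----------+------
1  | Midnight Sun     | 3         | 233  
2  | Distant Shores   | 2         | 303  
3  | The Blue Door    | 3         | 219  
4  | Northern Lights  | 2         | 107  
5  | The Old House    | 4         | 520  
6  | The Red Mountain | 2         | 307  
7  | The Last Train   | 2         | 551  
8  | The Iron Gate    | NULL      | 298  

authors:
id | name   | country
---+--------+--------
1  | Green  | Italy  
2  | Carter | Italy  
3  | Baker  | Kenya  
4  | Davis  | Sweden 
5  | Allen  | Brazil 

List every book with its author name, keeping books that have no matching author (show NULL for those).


LEFT JOIN keeps every row from books (the left table); where author_id has no match in authors, the author columns become NULL. Walk through each book:
  - book 1 (Midnight Sun): author_id=3 -> matches Baker
  - book 2 (Distant Shores): author_id=2 -> matches Carter
  - book 3 (The Blue Door): author_id=3 -> matches Baker
  - book 4 (Northern Lights): author_id=2 -> matches Carter
  - book 5 (The Old House): author_id=4 -> matches Davis
  - book 6 (The Red Mountain): author_id=2 -> matches Carter
  - book 7 (The Last Train): author_id=2 -> matches Carter
  - book 8 (The Iron Gate): author_id=NULL, no match -> kept with NULL
All 8 rows appear; 1 has NULL author.

SQL:
SELECT a.title, b.name AS author
FROM books a
LEFT JOIN authors b ON a.author_id = b.id

Result:
title            | author
-----------------+-------
Midnight Sun     | Baker 
Distant Shores   | Carter
The Blue Door    | Baker 
Northern Lights  | Carter
The Old House    | Davis 
The Red Mountain | Carter
The Last Train   | Carter
The Iron Gate    | NULL  


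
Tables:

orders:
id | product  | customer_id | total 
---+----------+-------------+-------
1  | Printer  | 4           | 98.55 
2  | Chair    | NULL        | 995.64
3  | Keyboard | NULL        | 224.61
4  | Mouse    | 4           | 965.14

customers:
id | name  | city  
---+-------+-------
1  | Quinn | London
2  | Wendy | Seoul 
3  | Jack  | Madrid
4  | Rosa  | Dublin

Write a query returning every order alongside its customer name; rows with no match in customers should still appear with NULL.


LEFT JOIN keeps every row from orders (the left table); where customer_id has no match in customers, the customer columns become NULL. Walk through each order:
  - order 1 (Printer): customer_id=4 -> matches Rosa
  - order 2 (Chair): customer_id=NULL, no match -> kept with NULL
  - order 3 (Keyboard): customer_id=NULL, no match -> kept with NULL
  - order 4 (Mouse): customer_id=4 -> matches Rosa
All 4 rows appear; 2 have NULL customer.

SQL:
SELECT a.product, b.name AS customer
FROM orders a
LEFT JOIN customers b ON a.customer_id = b.id

Result:
product  | customer
---------+---------
Printer  | Rosa    
Chair    | NULL    
Keyboard | NULL    
Mouse    | Rosa    


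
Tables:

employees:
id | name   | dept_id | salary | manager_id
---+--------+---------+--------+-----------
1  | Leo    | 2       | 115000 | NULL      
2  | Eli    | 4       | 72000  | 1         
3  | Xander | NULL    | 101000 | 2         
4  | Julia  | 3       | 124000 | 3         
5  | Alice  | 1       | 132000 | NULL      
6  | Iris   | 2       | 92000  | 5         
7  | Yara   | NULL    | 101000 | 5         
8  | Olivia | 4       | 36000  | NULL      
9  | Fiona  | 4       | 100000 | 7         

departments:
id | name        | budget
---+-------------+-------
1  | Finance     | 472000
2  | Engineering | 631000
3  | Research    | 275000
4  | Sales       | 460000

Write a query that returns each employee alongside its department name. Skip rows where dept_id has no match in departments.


INNER JOIN keeps only employees rows whose dept_id matches an id in departments. Walk through each employee:
  - employee 1 (Leo): dept_id=2 -> matches Engineering
  - employee 2 (Eli): dept_id=4 -> matches Sales
  - employee 3 (Xander): dept_id=NULL, no match -> dropped
  - employee 4 (Julia): dept_id=3 -> matches Research
  - employee 5 (Alice): dept_id=1 -> matches Finance
  - employee 6 (Iris): dept_id=2 -> matches Engineering
  - employee 7 (Yara): dept_id=NULL, no match -> dropped
  - employee 8 (Olivia): dept_id=4 -> matches Sales
  - employee 9 (Fiona): dept_id=4 -> matches Sales
So 2 of 9 rows are dropped.

SQL:
SELECT a.name, b.name AS department
FROM employees a
INNER JOIN departments b ON a.dept_id = b.id

Result:
name   | department 
-------+------------
Leo    | Engineering
Eli    | Sales      
Julia  | Research   
Alice  | Finance    
Iris   | Engineering
Olivia | Sales      
Fiona  | Sales      


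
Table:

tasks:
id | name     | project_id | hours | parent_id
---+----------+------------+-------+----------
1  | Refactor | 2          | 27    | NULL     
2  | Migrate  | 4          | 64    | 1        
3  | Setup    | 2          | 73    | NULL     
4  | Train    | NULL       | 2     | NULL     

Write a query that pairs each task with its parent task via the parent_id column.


This is a self-join: tasks is joined to a second copy of itself, matching each row's parent_id to another row's id. Use LEFT JOIN so rows with parent_id=NULL are kept.
  - task 1 (Refactor): parent_id=NULL -> NULL
  - task 2 (Migrate): parent_id=1 -> Refactor
  - task 3 (Setup): parent_id=NULL -> NULL
  - task 4 (Train): parent_id=NULL -> NULL

SQL:
SELECT a.name AS item, b.name AS parent
FROM tasks a
LEFT JOIN tasks b ON a.parent_id = b.id

Result:
item     | parent  
---------+---------
Refactor | NULL    
Migrate  | Refactor
Setup    | NULL    
Train    | NULL    


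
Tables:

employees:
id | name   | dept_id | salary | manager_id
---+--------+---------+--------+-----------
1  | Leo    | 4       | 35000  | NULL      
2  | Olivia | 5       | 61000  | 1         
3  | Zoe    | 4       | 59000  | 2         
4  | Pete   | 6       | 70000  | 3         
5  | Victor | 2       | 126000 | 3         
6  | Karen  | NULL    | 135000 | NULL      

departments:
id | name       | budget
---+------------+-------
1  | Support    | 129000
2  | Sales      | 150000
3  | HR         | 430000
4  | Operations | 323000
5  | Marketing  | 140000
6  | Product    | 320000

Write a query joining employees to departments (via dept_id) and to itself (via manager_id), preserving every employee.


Two LEFT JOINs from the same base table employees: one to departments via dept_id, one to employees itself via manager_id. Both are LEFT so every employee is preserved.
Match against departments:
  - employee 1 (Leo): dept_id=4 -> matches Operations
  - employee 2 (Olivia): dept_id=5 -> matches Marketing
  - employee 3 (Zoe): dept_id=4 -> matches Operations
  - employee 4 (Pete): dept_id=6 -> matches Product
  - employee 5 (Victor): dept_id=2 -> matches Sales
  - employee 6 (Karen): dept_id=NULL, no match -> kept with NULL
Match against employees (self):
  - employee 1 (Leo): manager_id=NULL -> NULL
  - employee 2 (Olivia): manager_id=1 -> Leo
  - employee 3 (Zoe): manager_id=2 -> Olivia
  - employee 4 (Pete): manager_id=3 -> Zoe
  - employee 5 (Victor): manager_id=3 -> Zoe
  - employee 6 (Karen): manager_id=NULL -> NULL

SQL:
SELECT a.name, b.name AS department, c.name AS manager
FROM employees a
LEFT JOIN departments b ON a.dept_id = b.id
LEFT JOIN employees c ON a.manager_id = c.id

Result:
name   | department | manager
-------+------------+--------
Leo    | Operations | NULL   
Olivia | Marketing  | Leo    
Zoe    | Operations | Olivia 
Pete   | Product    | Zoe    
Victor | Sales      | Zoe    
Karen  | NULL       | NULL   
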